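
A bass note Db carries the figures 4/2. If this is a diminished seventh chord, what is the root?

E

The figures 4/2 mean the seventh of the chord is in the bass. If Db is the seventh of a diminished seventh chord, the root is E (chord tones E–G–Bb–Db).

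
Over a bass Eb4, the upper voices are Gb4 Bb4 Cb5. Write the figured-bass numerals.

6/5

The notes Eb, Gb, Bb, Cb stack in thirds as Cb–Eb–Gb–Bb — a Cb major seventh chord. The bass Eb is the third, so this is first inversion: figured 6/5.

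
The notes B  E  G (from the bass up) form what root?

The distinct letter names are B, E, G. Arranged as a stack of thirds they read E–G–B, so E is the root (an E minor triad).

E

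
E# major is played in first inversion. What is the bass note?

G##

The third of E# major (E#–G##–B#) is G##; that is the bass in first inversion.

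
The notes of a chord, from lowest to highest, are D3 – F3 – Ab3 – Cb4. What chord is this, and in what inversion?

D diminished seventh, root position

The pitch classes D, F, Ab, Cb arrange in thirds as D–F–Ab–Cb: a D diminished seventh chord.
With the root (D) in the bass, the chord is in root position (figured bass 7).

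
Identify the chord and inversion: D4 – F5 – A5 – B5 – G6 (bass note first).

G dominant ninth, second inversion

Reducing to letter names: D, F, A, B, G. These stack in thirds as G–B–D–F–A — a G dominant ninth chord.
The lowest note is D, the fifth of the chord, so this is second inversion.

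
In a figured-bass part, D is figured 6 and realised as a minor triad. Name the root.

The figures 6 mean the third of the chord is in the bass. If D is the third of a minor triad, the root is B (chord tones B–D–F#).

B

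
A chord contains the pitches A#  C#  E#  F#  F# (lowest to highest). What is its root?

F#

Reordering A#, C#, E#, F# into stacked thirds gives F#–A#–C#–E#; the bottom of that stack, F#, is the root.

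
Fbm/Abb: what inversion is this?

Fbm/Abb means Fb minor with Abb in the bass. Abb is the third of Fb minor (Fb–Abb–Cb), so this is first inversion.

first inversion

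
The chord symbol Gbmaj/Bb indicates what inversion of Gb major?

first inversion

Gbmaj/Bb means Gb major with Bb in the bass. Bb is the third of Gb major (Gb–Bb–Db), so this is first inversion.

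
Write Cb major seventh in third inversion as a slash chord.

Third inversion of Cb major seventh has the seventh (Bb) in the bass. As a slash chord: Cbmaj7/Bb.

Cbmaj7/Bb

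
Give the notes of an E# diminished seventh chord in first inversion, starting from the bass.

G#, B, D, E#

The chord tones are E#–G#–B–D. With the third (G#) lowest for first inversion: G#, B, D, E#.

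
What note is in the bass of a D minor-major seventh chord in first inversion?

The third of D minor-major seventh (D–F–A–C#) is F; that is the bass in first inversion.

F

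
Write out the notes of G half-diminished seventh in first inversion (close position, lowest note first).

The chord tones are G–Bb–Db–F. With the third (Bb) lowest for first inversion: Bb, Db, F, G.

Bb, Db, F, G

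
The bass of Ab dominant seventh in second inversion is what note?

Eb

Ab dominant seventh is Ab–C–Eb–Gb. Second inversion places the fifth in the bass: Eb.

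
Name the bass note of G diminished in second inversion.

The fifth of G diminished (G–Bb–Db) is Db; that is the bass in second inversion.

Db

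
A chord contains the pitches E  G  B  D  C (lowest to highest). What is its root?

Reordering E, G, B, D, C into stacked thirds gives C–E–G–B–D; the bottom of that stack, C, is the root.

C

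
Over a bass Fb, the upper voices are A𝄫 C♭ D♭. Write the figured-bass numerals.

The notes Fb, Abb, Cb, Db stack in thirds as Db–Fb–Abb–Cb — a Db half-diminished seventh chord. The bass Fb is the third, so this is first inversion: figured 6/5.

6/5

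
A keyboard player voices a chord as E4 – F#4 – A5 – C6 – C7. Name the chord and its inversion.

The distinct note names are E, F#, A, C. Stacked in thirds they read F#–A–C–E, which is a half-diminished seventh chord on F#.
With the seventh (E) in the bass, the chord is in third inversion (figured bass 4/2).

F# half-diminished seventh, third inversion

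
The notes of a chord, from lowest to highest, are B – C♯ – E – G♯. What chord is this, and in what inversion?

C# minor seventh, third inversion

The distinct note names are B, C#, E, G#. Stacked in thirds they read C#–E–G#–B, which is a minor seventh chord on C#.
With the seventh (B) in the bass, the chord is in third inversion (figured bass 4/2).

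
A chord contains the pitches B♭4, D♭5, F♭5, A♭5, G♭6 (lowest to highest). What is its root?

The distinct letter names are Bb, Db, Fb, Ab, Gb. Arranged as a stack of thirds they read Gb–Bb–Db–Fb–Ab, so Gb is the root (a Gb dominant ninth chord).

Gb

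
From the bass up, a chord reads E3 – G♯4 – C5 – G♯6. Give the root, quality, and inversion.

C augmented, first inversion

The pitch classes E, G#, C arrange in thirds as C–E–G#: a C augmented triad.
The lowest note is E, the third of the chord, so this is first inversion (figured bass 6).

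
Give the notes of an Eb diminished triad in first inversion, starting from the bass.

Eb diminished is Eb–Gb–Bbb. First inversion puts the third (Gb) in the bass, with the remaining tones above: Gb, Bbb, Eb.

Gb, Bbb, Eb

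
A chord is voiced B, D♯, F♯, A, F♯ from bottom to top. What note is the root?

B

The distinct letter names are B, D#, F#, A. Arranged as a stack of thirds they read B–D#–F#–A, so B is the root (a B dominant seventh chord).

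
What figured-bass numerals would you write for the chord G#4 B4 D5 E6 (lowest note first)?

The notes G#, B, D, E stack in thirds as E–G#–B–D — an E dominant seventh chord. The bass G# is the third, so this is first inversion: figured 6/5.

6/5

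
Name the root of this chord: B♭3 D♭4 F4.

Reordering Bb, Db, F into stacked thirds gives Bb–Db–F; the bottom of that stack, Bb, is the root.

Bb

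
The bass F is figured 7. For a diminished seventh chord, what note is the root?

F

The figures 7 mean the root of the chord is in the bass. If F is the root of a diminished seventh chord, the root is F (chord tones F–Ab–Cb–Ebb).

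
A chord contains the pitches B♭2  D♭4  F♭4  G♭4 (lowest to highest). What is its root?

Bb, Db, Fb, Gb are the tones of a Gb dominant seventh chord (Gb–Bb–Db–Fb), making Gb the root.

Gb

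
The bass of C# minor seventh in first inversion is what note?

E

C# minor seventh is C#–E–G#–B. First inversion places the third in the bass: E.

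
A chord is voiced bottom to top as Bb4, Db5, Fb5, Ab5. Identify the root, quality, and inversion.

Bb half-diminished seventh, root position

The distinct note names are Bb, Db, Fb, Ab. Stacked in thirds they read Bb–Db–Fb–Ab, which is a half-diminished seventh chord on Bb.
With the root (Bb) in the bass, the chord is in root position (figured bass 7).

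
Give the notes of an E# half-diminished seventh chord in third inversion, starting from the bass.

D#, E#, G#, B

The chord tones are E#–G#–B–D#. With the seventh (D#) lowest for third inversion: D#, E#, G#, B.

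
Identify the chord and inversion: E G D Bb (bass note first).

E half-diminished seventh, root position

The distinct note names are E, G, D, Bb. Stacked in thirds they read E–G–Bb–D, which is a half-diminished seventh chord on E.
E is the root of E half-diminished seventh; root in the bass means root position (figured bass 7).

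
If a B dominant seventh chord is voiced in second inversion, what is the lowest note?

In second inversion the fifth is lowest. For B dominant seventh (B–D#–F#–A) that is F#.

F#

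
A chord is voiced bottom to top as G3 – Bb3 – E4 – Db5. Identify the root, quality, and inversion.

E diminished seventh, first inversion

Reducing to letter names: G, Bb, E, Db. These stack in thirds as E–G–Bb–Db — an E diminished seventh chord.
The lowest note is G, the third of the chord, so this is first inversion (figured bass 6/5).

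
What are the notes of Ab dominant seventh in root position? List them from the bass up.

Ab dominant seventh is Ab–C–Eb–Gb. Root position puts the root (Ab) in the bass, with the remaining tones above: Ab, C, Eb, Gb.

Ab, C, Eb, Gb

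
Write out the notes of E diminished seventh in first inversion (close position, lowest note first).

Spelling E diminished seventh: E–G–Bb–Db. In first inversion the third is bass, giving G, Bb, Db, E from the bottom.

G, Bb, Db, E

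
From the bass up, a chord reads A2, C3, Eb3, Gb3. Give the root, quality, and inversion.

The distinct note names are A, C, Eb, Gb. Stacked in thirds they read A–C–Eb–Gb, which is a diminished seventh chord on A.
A is the root of A diminished seventh; root in the bass means root position (figured bass 7).

A diminished seventh, root position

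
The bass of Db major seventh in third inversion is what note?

C

In third inversion the seventh is lowest. For Db major seventh (Db–F–Ab–C) that is C.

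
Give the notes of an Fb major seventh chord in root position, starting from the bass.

Fb, Ab, Cb, Eb

The chord tones are Fb–Ab–Cb–Eb. With the root (Fb) lowest for root position: Fb, Ab, Cb, Eb.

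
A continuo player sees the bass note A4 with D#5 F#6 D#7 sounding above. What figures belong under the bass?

6/4

The notes A, D#, F# stack in thirds as D#–F#–A — a D# diminished triad. The bass A is the fifth, so this is second inversion: figured 6/4.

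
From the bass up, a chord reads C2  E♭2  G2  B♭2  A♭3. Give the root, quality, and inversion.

The pitch classes C, Eb, G, Bb, Ab arrange in thirds as Ab–C–Eb–G–Bb: an Ab major ninth chord.
The lowest note is C, the third of the chord, so this is first inversion.

Ab major ninth, first inversion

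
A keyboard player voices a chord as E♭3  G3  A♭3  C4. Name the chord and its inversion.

Ab major seventh, second inversion

Reducing to letter names: Eb, G, Ab, C. These stack in thirds as Ab–C–Eb–G — an Ab major seventh chord.
With the fifth (Eb) in the bass, the chord is in second inversion (figured bass 4/3).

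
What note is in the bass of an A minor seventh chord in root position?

A

The root of A minor seventh (A–C–E–G) is A; that is the bass in root position.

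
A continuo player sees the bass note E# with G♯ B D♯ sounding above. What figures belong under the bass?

7

The notes E#, G#, B, D# stack in thirds as E#–G#–B–D# — an E# half-diminished seventh chord. The bass E# is the root, so this is root position: figured 7.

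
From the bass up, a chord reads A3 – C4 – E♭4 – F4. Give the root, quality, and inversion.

F dominant seventh, first inversion

The pitch classes A, C, Eb, F arrange in thirds as F–A–C–Eb: an F dominant seventh chord.
The lowest note is A, the third of the chord, so this is first inversion (figured bass 6/5).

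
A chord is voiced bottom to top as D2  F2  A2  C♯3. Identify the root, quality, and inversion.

D minor-major seventh, root position

The pitch classes D, F, A, C# arrange in thirds as D–F–A–C#: a D minor-major seventh chord.
With the root (D) in the bass, the chord is in root position (figured bass 7).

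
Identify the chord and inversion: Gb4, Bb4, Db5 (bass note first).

The distinct note names are Gb, Bb, Db. Stacked in thirds they read Gb–Bb–Db, which is a major triad on Gb.
With the root (Gb) in the bass, the chord is in root position (figured bass 5/3).

Gb major, root position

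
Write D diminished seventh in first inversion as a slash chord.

Ddim7/F

First inversion of D diminished seventh has the third (F) in the bass. As a slash chord: Ddim7/F.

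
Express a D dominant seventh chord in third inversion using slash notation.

D7/C

Third inversion of D dominant seventh has the seventh (C) in the bass. As a slash chord: D7/C.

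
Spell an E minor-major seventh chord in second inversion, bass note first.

The chord tones are E–G–B–D#. With the fifth (B) lowest for second inversion: B, D#, E, G.

B, D#, E, G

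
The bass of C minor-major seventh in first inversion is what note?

C minor-major seventh is C–Eb–G–B. First inversion places the third in the bass: Eb.

Eb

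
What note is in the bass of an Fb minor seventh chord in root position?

Fb minor seventh is Fb–Abb–Cb–Ebb. Root position places the root in the bass: Fb.

Fb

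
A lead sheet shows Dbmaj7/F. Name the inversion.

Dbmaj7/F means Db major seventh with F in the bass. F is the third of Db major seventh (Db–F–Ab–C), so this is first inversion.

first inversion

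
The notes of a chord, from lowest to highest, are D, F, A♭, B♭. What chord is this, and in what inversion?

Bb dominant seventh, first inversion

The distinct note names are D, F, Ab, Bb. Stacked in thirds they read Bb–D–F–Ab, which is a dominant seventh chord on Bb.
The lowest note is D, the third of the chord, so this is first inversion (figured bass 6/5).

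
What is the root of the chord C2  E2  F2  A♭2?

The distinct letter names are C, E, F, Ab. Arranged as a stack of thirds they read F–Ab–C–E, so F is the root (an F minor-major seventh chord).

F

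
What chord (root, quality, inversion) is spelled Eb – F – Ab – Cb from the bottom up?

Reducing to letter names: Eb, F, Ab, Cb. These stack in thirds as F–Ab–Cb–Eb — an F half-diminished seventh chord.
Eb is the seventh of F half-diminished seventh; seventh in the bass means third inversion (figured bass 4/2).

F half-diminished seventh, third inversion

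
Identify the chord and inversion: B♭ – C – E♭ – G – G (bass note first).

The distinct note names are Bb, C, Eb, G. Stacked in thirds they read C–Eb–G–Bb, which is a minor seventh chord on C.
The lowest note is Bb, the seventh of the chord, so this is third inversion (figured bass 4/2).

C minor seventh, third inversion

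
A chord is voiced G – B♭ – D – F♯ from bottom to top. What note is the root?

The distinct letter names are G, Bb, D, F#. Arranged as a stack of thirds they read G–Bb–D–F#, so G is the root (a G minor-major seventh chord).

G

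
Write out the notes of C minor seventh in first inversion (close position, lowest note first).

C minor seventh is C–Eb–G–Bb. First inversion puts the third (Eb) in the bass, with the remaining tones above: Eb, G, Bb, C.

Eb, G, Bb, C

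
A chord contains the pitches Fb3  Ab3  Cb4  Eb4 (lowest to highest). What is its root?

Fb

Reordering Fb, Ab, Cb, Eb into stacked thirds gives Fb–Ab–Cb–Eb; the bottom of that stack, Fb, is the root.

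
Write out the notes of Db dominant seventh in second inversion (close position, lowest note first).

Db dominant seventh is Db–F–Ab–Cb. Second inversion puts the fifth (Ab) in the bass, with the remaining tones above: Ab, Cb, Db, F.

Ab, Cb, Db, F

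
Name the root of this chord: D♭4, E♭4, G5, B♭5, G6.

Db, Eb, G, Bb are the tones of an Eb dominant seventh chord (Eb–G–Bb–Db), making Eb the root.

Eb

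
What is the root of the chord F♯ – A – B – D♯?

Reordering F#, A, B, D# into stacked thirds gives B–D#–F#–A; the bottom of that stack, B, is the root.

B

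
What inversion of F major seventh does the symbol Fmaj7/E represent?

third inversion

Fmaj7/E means F major seventh with E in the bass. E is the seventh of F major seventh (F–A–C–E), so this is third inversion.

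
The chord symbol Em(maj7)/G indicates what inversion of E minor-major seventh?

first inversion

Em(maj7)/G means E minor-major seventh with G in the bass. G is the third of E minor-major seventh (E–G–B–D#), so this is first inversion.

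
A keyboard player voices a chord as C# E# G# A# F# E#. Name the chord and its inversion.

F# major ninth, second inversion

The pitch classes C#, E#, G#, A#, F# arrange in thirds as F#–A#–C#–E#–G#: an F# major ninth chord.
With the fifth (C#) in the bass, the chord is in second inversion.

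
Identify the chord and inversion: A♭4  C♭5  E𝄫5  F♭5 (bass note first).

The distinct note names are Ab, Cb, Ebb, Fb. Stacked in thirds they read Fb–Ab–Cb–Ebb, which is a dominant seventh chord on Fb.
Ab is the third of Fb dominant seventh; third in the bass means first inversion (figured bass 6/5).

Fb dominant seventh, first inversion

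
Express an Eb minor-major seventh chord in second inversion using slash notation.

Ebm(maj7)/Bb

Second inversion of Eb minor-major seventh has the fifth (Bb) in the bass. As a slash chord: Ebm(maj7)/Bb.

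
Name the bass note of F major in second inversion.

The fifth of F major (F–A–C) is C; that is the bass in second inversion.

C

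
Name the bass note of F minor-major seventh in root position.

F

F minor-major seventh is F–Ab–C–E. Root position places the root in the bass: F.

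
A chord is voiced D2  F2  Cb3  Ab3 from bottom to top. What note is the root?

The distinct letter names are D, F, Cb, Ab. Arranged as a stack of thirds they read D–F–Ab–Cb, so D is the root (a D diminished seventh chord).

D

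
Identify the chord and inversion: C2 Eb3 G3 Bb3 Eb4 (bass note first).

The distinct note names are C, Eb, G, Bb. Stacked in thirds they read C–Eb–G–Bb, which is a minor seventh chord on C.
The lowest note is C, the root of the chord, so this is root position (figured bass 7).

C minor seventh, root position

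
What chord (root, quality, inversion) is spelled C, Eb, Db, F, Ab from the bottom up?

The distinct note names are C, Eb, Db, F, Ab. Stacked in thirds they read Db–F–Ab–C–Eb, which is a major ninth chord on Db.
C is the seventh of Db major ninth; seventh in the bass means third inversion.

Db major ninth, third inversion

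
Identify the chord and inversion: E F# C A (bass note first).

F# half-diminished seventh, third inversion

Reducing to letter names: E, F#, C, A. These stack in thirds as F#–A–C–E — an F# half-diminished seventh chord.
The lowest note is E, the seventh of the chord, so this is third inversion (figured bass 4/2).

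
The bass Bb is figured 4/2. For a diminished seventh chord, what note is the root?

C#

The figures 4/2 mean the seventh of the chord is in the bass. If Bb is the seventh of a diminished seventh chord, the root is C# (chord tones C#–E–G–Bb).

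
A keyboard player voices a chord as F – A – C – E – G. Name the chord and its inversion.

The pitch classes F, A, C, E, G arrange in thirds as F–A–C–E–G: an F major ninth chord.
F is the root of F major ninth; root in the bass means root position.

F major ninth, root position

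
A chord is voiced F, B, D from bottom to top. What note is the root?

F, B, D are the tones of a B diminished triad (B–D–F), making B the root.

B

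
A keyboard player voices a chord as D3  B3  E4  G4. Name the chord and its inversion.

The distinct note names are D, B, E, G. Stacked in thirds they read E–G–B–D, which is a minor seventh chord on E.
D is the seventh of E minor seventh; seventh in the bass means third inversion (figured bass 4/2).

E minor seventh, third inversion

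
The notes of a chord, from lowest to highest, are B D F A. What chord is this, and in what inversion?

The distinct note names are B, D, F, A. Stacked in thirds they read B–D–F–A, which is a half-diminished seventh chord on B.
B is the root of B half-diminished seventh; root in the bass means root position (figured bass 7).

B half-diminished seventh, root position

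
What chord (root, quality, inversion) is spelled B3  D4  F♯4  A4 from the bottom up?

Reducing to letter names: B, D, F#, A. These stack in thirds as B–D–F#–A — a B minor seventh chord.
The lowest note is B, the root of the chord, so this is root position (figured bass 7).

B minor seventh, root position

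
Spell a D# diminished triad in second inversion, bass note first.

A, D#, F#

Spelling D# diminished: D#–F#–A. In second inversion the fifth is bass, giving A, D#, F# from the bottom.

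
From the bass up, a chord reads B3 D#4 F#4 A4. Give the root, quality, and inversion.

B dominant seventh, root position

The pitch classes B, D#, F#, A arrange in thirds as B–D#–F#–A: a B dominant seventh chord.
The lowest note is B, the root of the chord, so this is root position (figured bass 7).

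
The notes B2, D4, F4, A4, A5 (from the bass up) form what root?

B, D, F, A are the tones of a B half-diminished seventh chord (B–D–F–A), making B the root.

B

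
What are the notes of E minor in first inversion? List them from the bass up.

G, B, E

Spelling E minor: E–G–B. In first inversion the third is bass, giving G, B, E from the bottom.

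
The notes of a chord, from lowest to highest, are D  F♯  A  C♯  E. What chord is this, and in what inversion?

D major ninth, root position

The distinct note names are D, F#, A, C#, E. Stacked in thirds they read D–F#–A–C#–E, which is a major ninth chord on D.
The lowest note is D, the root of the chord, so this is root position.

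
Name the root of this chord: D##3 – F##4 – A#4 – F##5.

D##

Reordering D##, F##, A# into stacked thirds gives D##–F##–A#; the bottom of that stack, D##, is the root.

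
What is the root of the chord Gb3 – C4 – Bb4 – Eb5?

C

The distinct letter names are Gb, C, Bb, Eb. Arranged as a stack of thirds they read C–Eb–Gb–Bb, so C is the root (a C half-diminished seventh chord).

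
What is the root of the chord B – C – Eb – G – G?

C

Reordering B, C, Eb, G into stacked thirds gives C–Eb–G–B; the bottom of that stack, C, is the root.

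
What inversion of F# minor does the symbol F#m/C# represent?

F#m/C# means F# minor with C# in the bass. C# is the fifth of F# minor (F#–A–C#), so this is second inversion.

second inversion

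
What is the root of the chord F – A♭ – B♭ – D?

Bb

F, Ab, Bb, D are the tones of a Bb dominant seventh chord (Bb–D–F–Ab), making Bb the root.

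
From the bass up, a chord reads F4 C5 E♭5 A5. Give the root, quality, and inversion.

The distinct note names are F, C, Eb, A. Stacked in thirds they read F–A–C–Eb, which is a dominant seventh chord on F.
F is the root of F dominant seventh; root in the bass means root position (figured bass 7).

F dominant seventh, root position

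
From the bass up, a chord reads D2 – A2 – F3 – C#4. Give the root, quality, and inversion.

Reducing to letter names: D, A, F, C#. These stack in thirds as D–F–A–C# — a D minor-major seventh chord.
D is the root of D minor-major seventh; root in the bass means root position (figured bass 7).

D minor-major seventh, root position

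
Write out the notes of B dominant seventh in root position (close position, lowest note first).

B, D#, F#, A

The chord tones are B–D#–F#–A. With the root (B) lowest for root position: B, D#, F#, A.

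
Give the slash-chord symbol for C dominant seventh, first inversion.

First inversion of C dominant seventh has the third (E) in the bass. As a slash chord: C7/E.

C7/E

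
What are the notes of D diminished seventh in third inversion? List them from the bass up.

Cb, D, F, Ab

D diminished seventh is D–F–Ab–Cb. Third inversion puts the seventh (Cb) in the bass, with the remaining tones above: Cb, D, F, Ab.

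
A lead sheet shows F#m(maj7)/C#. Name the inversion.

F#m(maj7)/C# means F# minor-major seventh with C# in the bass. C# is the fifth of F# minor-major seventh (F#–A–C#–E#), so this is second inversion.

second inversion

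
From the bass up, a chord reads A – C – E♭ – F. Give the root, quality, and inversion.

Reducing to letter names: A, C, Eb, F. These stack in thirds as F–A–C–Eb — an F dominant seventh chord.
A is the third of F dominant seventh; third in the bass means first inversion (figured bass 6/5).

F dominant seventh, first inversion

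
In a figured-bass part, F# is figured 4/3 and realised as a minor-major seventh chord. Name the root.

The figures 4/3 mean the fifth of the chord is in the bass. If F# is the fifth of a minor-major seventh chord, the root is B (chord tones B–D–F#–A#).

B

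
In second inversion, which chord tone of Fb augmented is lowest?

C

Fb augmented is Fb–Ab–C. Second inversion places the fifth in the bass: C.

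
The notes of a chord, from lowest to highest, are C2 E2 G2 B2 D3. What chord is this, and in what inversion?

C major ninth, root position

The distinct note names are C, E, G, B, D. Stacked in thirds they read C–E–G–B–D, which is a major ninth chord on C.
With the root (C) in the bass, the chord is in root position.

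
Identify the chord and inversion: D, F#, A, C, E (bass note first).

D dominant ninth, root position

The distinct note names are D, F#, A, C, E. Stacked in thirds they read D–F#–A–C–E, which is a dominant ninth chord on D.
With the root (D) in the bass, the chord is in root position.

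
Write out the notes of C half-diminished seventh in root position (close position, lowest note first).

C half-diminished seventh is C–Eb–Gb–Bb. Root position puts the root (C) in the bass, with the remaining tones above: C, Eb, Gb, Bb.

C, Eb, Gb, Bb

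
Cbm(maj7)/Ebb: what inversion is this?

Cbm(maj7)/Ebb means Cb minor-major seventh with Ebb in the bass. Ebb is the third of Cb minor-major seventh (Cb–Ebb–Gb–Bb), so this is first inversion.

first inversion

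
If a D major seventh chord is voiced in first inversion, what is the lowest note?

The third of D major seventh (D–F#–A–C#) is F#; that is the bass in first inversion.

F#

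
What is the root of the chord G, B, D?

G

Reordering G, B, D into stacked thirds gives G–B–D; the bottom of that stack, G, is the root.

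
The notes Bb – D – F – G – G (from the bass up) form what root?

Bb, D, F, G are the tones of a G minor seventh chord (G–Bb–D–F), making G the root.

G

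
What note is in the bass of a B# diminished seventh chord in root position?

B#

In root position the root is lowest. For B# diminished seventh (B#–D#–F#–A) that is B#.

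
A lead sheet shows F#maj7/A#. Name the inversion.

F#maj7/A# means F# major seventh with A# in the bass. A# is the third of F# major seventh (F#–A#–C#–E#), so this is first inversion.

first inversion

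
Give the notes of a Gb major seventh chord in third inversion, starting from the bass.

Gb major seventh is Gb–Bb–Db–F. Third inversion puts the seventh (F) in the bass, with the remaining tones above: F, Gb, Bb, Db.

F, Gb, Bb, Db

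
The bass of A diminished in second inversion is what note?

The fifth of A diminished (A–C–Eb) is Eb; that is the bass in second inversion.

Eb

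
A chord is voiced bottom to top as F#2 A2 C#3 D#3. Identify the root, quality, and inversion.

The pitch classes F#, A, C#, D# arrange in thirds as D#–F#–A–C#: a D# half-diminished seventh chord.
F# is the third of D# half-diminished seventh; third in the bass means first inversion (figured bass 6/5).

D# half-diminished seventh, first inversion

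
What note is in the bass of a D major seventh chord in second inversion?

A

D major seventh is D–F#–A–C#. Second inversion places the fifth in the bass: A.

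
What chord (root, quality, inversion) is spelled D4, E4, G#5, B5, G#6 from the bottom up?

The pitch classes D, E, G#, B arrange in thirds as E–G#–B–D: an E dominant seventh chord.
The lowest note is D, the seventh of the chord, so this is third inversion (figured bass 4/2).

E dominant seventh, third inversion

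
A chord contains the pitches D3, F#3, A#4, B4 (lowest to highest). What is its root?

B

D, F#, A#, B are the tones of a B minor-major seventh chord (B–D–F#–A#), making B the root.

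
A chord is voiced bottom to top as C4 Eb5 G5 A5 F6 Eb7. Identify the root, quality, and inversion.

Reducing to letter names: C, Eb, G, A, F. These stack in thirds as F–A–C–Eb–G — an F dominant ninth chord.
The lowest note is C, the fifth of the chord, so this is second inversion.

F dominant ninth, second inversion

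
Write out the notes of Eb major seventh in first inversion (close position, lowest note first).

G, Bb, D, Eb

The chord tones are Eb–G–Bb–D. With the third (G) lowest for first inversion: G, Bb, D, Eb.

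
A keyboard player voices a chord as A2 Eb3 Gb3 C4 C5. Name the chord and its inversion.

Reducing to letter names: A, Eb, Gb, C. These stack in thirds as A–C–Eb–Gb — an A diminished seventh chord.
With the root (A) in the bass, the chord is in root position (figured bass 7).

A diminished seventh, root position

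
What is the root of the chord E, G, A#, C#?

A#

E, G, A#, C# are the tones of an A# diminished seventh chord (A#–C#–E–G), making A# the root.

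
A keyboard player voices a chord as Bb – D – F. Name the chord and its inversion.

The pitch classes Bb, D, F arrange in thirds as Bb–D–F: a Bb major triad.
Bb is the root of Bb major; root in the bass means root position (figured bass 5/3).

Bb major, root position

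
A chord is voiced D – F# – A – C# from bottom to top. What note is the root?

Reordering D, F#, A, C# into stacked thirds gives D–F#–A–C#; the bottom of that stack, D, is the root.

D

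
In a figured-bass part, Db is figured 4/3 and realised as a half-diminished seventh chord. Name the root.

The figures 4/3 mean the fifth of the chord is in the bass. If Db is the fifth of a half-diminished seventh chord, the root is G (chord tones G–Bb–Db–F).

G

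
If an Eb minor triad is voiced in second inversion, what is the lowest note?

Bb

In second inversion the fifth is lowest. For Eb minor (Eb–Gb–Bb) that is Bb.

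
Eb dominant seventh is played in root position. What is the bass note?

Eb

Eb dominant seventh is Eb–G–Bb–Db. Root position places the root in the bass: Eb.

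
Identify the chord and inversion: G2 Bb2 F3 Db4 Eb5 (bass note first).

The pitch classes G, Bb, F, Db, Eb arrange in thirds as Eb–G–Bb–Db–F: an Eb dominant ninth chord.
The lowest note is G, the third of the chord, so this is first inversion.

Eb dominant ninth, first inversion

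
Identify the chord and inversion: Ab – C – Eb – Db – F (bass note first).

Reducing to letter names: Ab, C, Eb, Db, F. These stack in thirds as Db–F–Ab–C–Eb — a Db major ninth chord.
The lowest note is Ab, the fifth of the chord, so this is second inversion.

Db major ninth, second inversion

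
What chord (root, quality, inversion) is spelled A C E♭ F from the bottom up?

F dominant seventh, first inversion

The pitch classes A, C, Eb, F arrange in thirds as F–A–C–Eb: an F dominant seventh chord.
The lowest note is A, the third of the chord, so this is first inversion (figured bass 6/5).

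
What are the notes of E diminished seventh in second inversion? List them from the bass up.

Spelling E diminished seventh: E–G–Bb–Db. In second inversion the fifth is bass, giving Bb, Db, E, G from the bottom.

Bb, Db, E, G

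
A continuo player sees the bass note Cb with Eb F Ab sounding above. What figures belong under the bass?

The notes Cb, Eb, F, Ab stack in thirds as F–Ab–Cb–Eb — an F half-diminished seventh chord. The bass Cb is the fifth, so this is second inversion: figured 4/3.

4/3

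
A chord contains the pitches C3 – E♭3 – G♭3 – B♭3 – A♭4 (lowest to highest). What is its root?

Ab

The distinct letter names are C, Eb, Gb, Bb, Ab. Arranged as a stack of thirds they read Ab–C–Eb–Gb–Bb, so Ab is the root (an Ab dominant ninth chord).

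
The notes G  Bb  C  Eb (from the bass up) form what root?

C

Reordering G, Bb, C, Eb into stacked thirds gives C–Eb–G–Bb; the bottom of that stack, C, is the root.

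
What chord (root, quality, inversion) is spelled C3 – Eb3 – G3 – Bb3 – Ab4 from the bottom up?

Ab major ninth, first inversion

The pitch classes C, Eb, G, Bb, Ab arrange in thirds as Ab–C–Eb–G–Bb: an Ab major ninth chord.
With the third (C) in the bass, the chord is in first inversion.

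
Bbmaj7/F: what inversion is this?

Bbmaj7/F means Bb major seventh with F in the bass. F is the fifth of Bb major seventh (Bb–D–F–A), so this is second inversion.

second inversion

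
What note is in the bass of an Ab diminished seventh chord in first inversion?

The third of Ab diminished seventh (Ab–Cb–Ebb–Gbb) is Cb; that is the bass in first inversion.

Cb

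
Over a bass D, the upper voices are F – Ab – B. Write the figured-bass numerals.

The notes D, F, Ab, B stack in thirds as B–D–F–Ab — a B diminished seventh chord. The bass D is the third, so this is first inversion: figured 6/5.

6/5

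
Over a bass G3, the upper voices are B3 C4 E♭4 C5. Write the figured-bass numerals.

4/3

The notes G, B, C, Eb stack in thirds as C–Eb–G–B — a C minor-major seventh chord. The bass G is the fifth, so this is second inversion: figured 4/3.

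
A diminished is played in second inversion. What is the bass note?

Eb

The fifth of A diminished (A–C–Eb) is Eb; that is the bass in second inversion.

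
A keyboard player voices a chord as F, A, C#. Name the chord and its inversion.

The distinct note names are F, A, C#. Stacked in thirds they read F–A–C#, which is an augmented triad on F.
The lowest note is F, the root of the chord, so this is root position (figured bass 5/3).

F augmented, root position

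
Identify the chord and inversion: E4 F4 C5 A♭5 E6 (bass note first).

F minor-major seventh, third inversion

Reducing to letter names: E, F, C, Ab. These stack in thirds as F–Ab–C–E — an F minor-major seventh chord.
E is the seventh of F minor-major seventh; seventh in the bass means third inversion (figured bass 4/2).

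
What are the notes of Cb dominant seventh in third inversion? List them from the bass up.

Bbb, Cb, Eb, Gb

Cb dominant seventh is Cb–Eb–Gb–Bbb. Third inversion puts the seventh (Bbb) in the bass, with the remaining tones above: Bbb, Cb, Eb, Gb.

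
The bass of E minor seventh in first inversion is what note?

E minor seventh is E–G–B–D. First inversion places the third in the bass: G.

G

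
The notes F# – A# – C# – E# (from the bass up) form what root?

F#, A#, C#, E# are the tones of an F# major seventh chord (F#–A#–C#–E#), making F# the root.

F#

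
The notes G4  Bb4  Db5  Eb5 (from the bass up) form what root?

Eb

Reordering G, Bb, Db, Eb into stacked thirds gives Eb–G–Bb–Db; the bottom of that stack, Eb, is the root.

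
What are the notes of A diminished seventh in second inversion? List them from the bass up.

Eb, Gb, A, C

A diminished seventh is A–C–Eb–Gb. Second inversion puts the fifth (Eb) in the bass, with the remaining tones above: Eb, Gb, A, C.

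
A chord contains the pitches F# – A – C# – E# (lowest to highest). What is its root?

F#, A, C#, E# are the tones of an F# minor-major seventh chord (F#–A–C#–E#), making F# the root.

F#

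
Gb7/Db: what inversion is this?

Gb7/Db means Gb dominant seventh with Db in the bass. Db is the fifth of Gb dominant seventh (Gb–Bb–Db–Fb), so this is second inversion.

second inversion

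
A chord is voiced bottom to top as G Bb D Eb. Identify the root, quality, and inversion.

The distinct note names are G, Bb, D, Eb. Stacked in thirds they read Eb–G–Bb–D, which is a major seventh chord on Eb.
With the third (G) in the bass, the chord is in first inversion (figured bass 6/5).

Eb major seventh, first inversion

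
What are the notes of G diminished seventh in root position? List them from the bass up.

The chord tones are G–Bb–Db–Fb. With the root (G) lowest for root position: G, Bb, Db, Fb.

G, Bb, Db, Fb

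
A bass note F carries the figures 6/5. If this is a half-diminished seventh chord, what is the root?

D

The figures 6/5 mean the third of the chord is in the bass. If F is the third of a half-diminished seventh chord, the root is D (chord tones D–F–Ab–C).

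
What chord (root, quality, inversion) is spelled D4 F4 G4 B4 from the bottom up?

G dominant seventh, second inversion

The distinct note names are D, F, G, B. Stacked in thirds they read G–B–D–F, which is a dominant seventh chord on G.
D is the fifth of G dominant seventh; fifth in the bass means second inversion (figured bass 4/3).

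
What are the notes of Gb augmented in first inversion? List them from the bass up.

The chord tones are Gb–Bb–D. With the third (Bb) lowest for first inversion: Bb, D, Gb.

Bb, D, Gb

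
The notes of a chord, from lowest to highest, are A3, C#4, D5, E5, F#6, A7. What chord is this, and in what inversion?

Reducing to letter names: A, C#, D, E, F#. These stack in thirds as D–F#–A–C#–E — a D major ninth chord.
With the fifth (A) in the bass, the chord is in second inversion.

D major ninth, second inversion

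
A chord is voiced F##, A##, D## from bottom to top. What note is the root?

The distinct letter names are F##, A##, D##. Arranged as a stack of thirds they read D##–F##–A##, so D## is the root (a D## minor triad).

D##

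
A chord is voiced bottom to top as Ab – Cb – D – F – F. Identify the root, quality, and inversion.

D diminished seventh, second inversion

The pitch classes Ab, Cb, D, F arrange in thirds as D–F–Ab–Cb: a D diminished seventh chord.
The lowest note is Ab, the fifth of the chord, so this is second inversion (figured bass 4/3).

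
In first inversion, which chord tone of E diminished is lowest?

G

In first inversion the third is lowest. For E diminished (E–G–Bb) that is G.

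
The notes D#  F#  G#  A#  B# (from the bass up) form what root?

G#

D#, F#, G#, A#, B# are the tones of a G# dominant ninth chord (G#–B#–D#–F#–A#), making G# the root.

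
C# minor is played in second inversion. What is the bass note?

C# minor is C#–E–G#. Second inversion places the fifth in the bass: G#.

G#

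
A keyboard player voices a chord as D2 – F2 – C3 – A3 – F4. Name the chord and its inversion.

D minor seventh, root position

The distinct note names are D, F, C, A. Stacked in thirds they read D–F–A–C, which is a minor seventh chord on D.
D is the root of D minor seventh; root in the bass means root position (figured bass 7).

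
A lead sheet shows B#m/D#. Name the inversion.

B#m/D# means B# minor with D# in the bass. D# is the third of B# minor (B#–D#–F##), so this is first inversion.

first inversion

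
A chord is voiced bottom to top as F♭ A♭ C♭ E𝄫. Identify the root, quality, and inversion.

Fb dominant seventh, root position

The pitch classes Fb, Ab, Cb, Ebb arrange in thirds as Fb–Ab–Cb–Ebb: an Fb dominant seventh chord.
With the root (Fb) in the bass, the chord is in root position (figured bass 7).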